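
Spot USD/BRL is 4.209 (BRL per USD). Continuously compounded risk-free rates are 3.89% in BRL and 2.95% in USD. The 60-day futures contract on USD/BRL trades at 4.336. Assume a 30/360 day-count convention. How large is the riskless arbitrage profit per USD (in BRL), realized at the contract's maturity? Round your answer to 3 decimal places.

0.120 per USD (in BRL)

Fair futures: F* = S·e^(carry·T), with carry = (r_BRL − r_USD) = 0.0389 − 0.0295 = 0.0094
F* = 4.209 · e^(0.0094 × 60/360) = 4.209 · e^0.001567 = 4.209 × 1.001568 = 4.2156
Market 4.336 > fair 4.2156: forward overpriced → cash-and-carry (buy spot, short the forward).
At maturity, profit = |F_mkt − F*| = |4.336 − 4.2156| = 0.120 per USD (in BRL)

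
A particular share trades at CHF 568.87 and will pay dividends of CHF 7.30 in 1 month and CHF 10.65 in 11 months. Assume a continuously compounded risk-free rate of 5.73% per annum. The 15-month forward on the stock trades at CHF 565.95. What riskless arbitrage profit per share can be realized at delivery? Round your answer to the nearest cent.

PV(dividends) I = 7.30·e^(−0.0573·1/12) + 10.65·e^(−0.0573·11/12) = 17.3703
Fair forward F* = (S − I)·e^(rT) = (568.87 − 17.3703)·e^0.071625 = 551.4997 × 1.074252 = 592.4497
Market CHF 565.95 < fair 592.4497: forward underpriced → reverse cash-and-carry (short the stock, invest proceeds at r, pay the dividends, go long the forward).
Profit at T = |F_mkt − F*| = |565.95 − 592.4497| = CHF 26.50 per share

CHF 26.50 per share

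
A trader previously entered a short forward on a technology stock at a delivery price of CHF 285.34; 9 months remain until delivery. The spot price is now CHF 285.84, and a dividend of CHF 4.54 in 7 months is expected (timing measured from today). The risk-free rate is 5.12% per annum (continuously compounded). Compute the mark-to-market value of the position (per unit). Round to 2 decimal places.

PV(remaining dividends) I = 4.54·e^(−0.0512·7/12) = 4.4064
Current forward F = (S − I)·e^(rT) = (285.84 − 4.4064)·e^(0.0512·9/12) = 281.4336 × 1.039147 = 292.4509
Value (long) = (F − K)·e^(−rT) = (292.4509 − 285.34) × 0.962328 = 6.8430
Short position value = −(long value) = -CHF 6.84

-CHF 6.84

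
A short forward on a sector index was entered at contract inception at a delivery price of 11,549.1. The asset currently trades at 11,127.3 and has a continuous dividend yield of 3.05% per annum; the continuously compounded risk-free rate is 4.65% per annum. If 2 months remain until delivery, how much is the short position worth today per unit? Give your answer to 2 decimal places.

Current fair forward for the remaining 2 months: F = S·e^((r − q)·T), (r − q) = 0.0465 − 0.0305 = 0.0160
F = 11127.3 · e^(0.0160 × 2/12) = 11127.3 × 1.00267023 = 11157.0125
Value of long forward = (F − K)·e^(−rT) = (11157.0125 − 11549.1) · e^(−0.0465·2/12)
= -392.0875 × 0.99227995 = -389.06
Short position value = −(long value) = 389.06

389.06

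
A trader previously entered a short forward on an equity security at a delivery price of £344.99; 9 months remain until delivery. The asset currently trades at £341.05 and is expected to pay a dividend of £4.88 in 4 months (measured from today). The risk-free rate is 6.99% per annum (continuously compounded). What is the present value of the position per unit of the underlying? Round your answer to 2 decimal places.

-£8.91

PV(remaining dividends) I = 4.88·e^(−0.0699·4/12) = 4.7676
Current forward F = (S − I)·e^(rT) = (341.05 − 4.7676)·e^(0.0699·9/12) = 336.2824 × 1.053824 = 354.3825
Value (long) = (F − K)·e^(−rT) = (354.3825 − 344.99) × 0.948925 = 8.9128
Short position value = −(long value) = -£8.91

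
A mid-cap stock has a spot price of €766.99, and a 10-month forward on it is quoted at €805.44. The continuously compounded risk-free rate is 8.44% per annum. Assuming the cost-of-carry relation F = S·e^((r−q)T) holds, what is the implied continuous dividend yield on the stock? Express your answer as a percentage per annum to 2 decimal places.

2.57%

From F = S·e^((r−q)T): (r − q) = ln(F/S)/T
ln(805.44/766.99) = ln(1.050131) = 0.048915
(r − q) = 0.048915 / (10/12) = 0.058698
q = r − ln(F/S)/T = 0.0844 − 0.058698 = 0.025702
q = 2.57%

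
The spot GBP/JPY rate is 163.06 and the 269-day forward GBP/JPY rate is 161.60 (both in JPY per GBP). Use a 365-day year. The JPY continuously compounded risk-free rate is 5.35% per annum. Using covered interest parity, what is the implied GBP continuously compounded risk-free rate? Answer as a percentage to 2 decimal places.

F = S·e^((r_JPY − r_GBP)T) ⇒ r_GBP = r_JPY − ln(F/S)/T
ln(161.60/163.06) = -0.008994; /(269/365) = -0.012204
r_GBP = 0.0535 + 0.012204 = 0.065704
r_GBP = 6.57%

6.57%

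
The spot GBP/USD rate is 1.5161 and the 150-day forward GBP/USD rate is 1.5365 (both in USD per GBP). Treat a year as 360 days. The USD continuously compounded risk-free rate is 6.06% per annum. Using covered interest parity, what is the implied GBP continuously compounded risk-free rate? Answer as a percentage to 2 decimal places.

F = S·e^((r_USD − r_GBP)T) ⇒ r_GBP = r_USD − ln(F/S)/T
ln(1.5365/1.5161) = 0.013366; /(150/360) = 0.032078
r_GBP = 0.0606 − 0.032078 = 0.028522
r_GBP = 2.85%

2.85%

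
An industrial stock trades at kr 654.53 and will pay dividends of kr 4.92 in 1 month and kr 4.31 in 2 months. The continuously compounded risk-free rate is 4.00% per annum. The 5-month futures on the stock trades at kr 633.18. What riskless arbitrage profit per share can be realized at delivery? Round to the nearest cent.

PV(dividends) I = 4.92·e^(−0.0400·1/12) + 4.31·e^(−0.0400·2/12) = 9.1850
Fair futures F* = (S − I)·e^(rT) = (654.53 − 9.1850)·e^0.016667 = 645.3450 × 1.016807 = 656.1913
Market kr 633.18 < fair 656.1913: forward underpriced → reverse cash-and-carry (short the stock, invest proceeds at r, pay the dividends, go long the forward).
Profit at T = |F_mkt − F*| = |633.18 − 656.1913| = kr 23.01 per share

kr 23.01 per share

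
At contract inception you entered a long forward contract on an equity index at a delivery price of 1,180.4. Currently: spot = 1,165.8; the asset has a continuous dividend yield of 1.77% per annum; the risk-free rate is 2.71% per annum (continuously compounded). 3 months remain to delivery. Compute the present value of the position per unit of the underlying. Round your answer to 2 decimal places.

Current fair forward for the remaining 3 months: F = S·e^((r − q)·T), (r − q) = 0.0271 − 0.0177 = 0.0094
F = 1165.8 · e^(0.0094 × 3/12) = 1165.8 × 1.00235276 = 1168.5428
Value of long forward = (F − K)·e^(−rT) = (1168.5428 − 1180.4) · e^(−0.0271·3/12)
= -11.8572 × 0.99324790 = -11.78

-11.78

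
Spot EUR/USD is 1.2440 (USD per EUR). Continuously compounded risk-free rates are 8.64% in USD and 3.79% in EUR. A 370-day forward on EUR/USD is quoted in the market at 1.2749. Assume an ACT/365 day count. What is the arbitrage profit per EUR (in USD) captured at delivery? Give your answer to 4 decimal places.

0.0318 per EUR (in USD)

Fair forward: F* = S·e^(carry·T), with carry = (r_USD − r_EUR) = 0.0864 − 0.0379 = 0.0485
F* = 1.2440 · e^(0.0485 × 370/365) = 1.2440 · e^0.049164 = 1.2440 × 1.050393 = 1.3067
Market 1.2749 < fair 1.3067: forward underpriced → reverse cash-and-carry (short spot, go long the forward).
At maturity, profit = |F_mkt − F*| = |1.2749 − 1.3067| = 0.0318 per EUR (in USD)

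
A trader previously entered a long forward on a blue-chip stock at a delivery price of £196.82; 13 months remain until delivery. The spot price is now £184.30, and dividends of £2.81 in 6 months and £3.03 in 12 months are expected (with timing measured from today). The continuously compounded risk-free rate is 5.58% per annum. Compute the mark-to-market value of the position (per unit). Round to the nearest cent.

PV(remaining dividends) I = 2.81·e^(−0.0558·6/12) + 3.03·e^(−0.0558·12/12) = 5.5982
Current forward F = (S − I)·e^(rT) = (184.30 − 5.5982)·e^(0.0558·13/12) = 178.7018 × 1.062314 = 189.8374
Value (long) = (F − K)·e^(−rT) = (189.8374 − 196.82) × 0.941341 = -6.5730
Value = -£6.57

-£6.57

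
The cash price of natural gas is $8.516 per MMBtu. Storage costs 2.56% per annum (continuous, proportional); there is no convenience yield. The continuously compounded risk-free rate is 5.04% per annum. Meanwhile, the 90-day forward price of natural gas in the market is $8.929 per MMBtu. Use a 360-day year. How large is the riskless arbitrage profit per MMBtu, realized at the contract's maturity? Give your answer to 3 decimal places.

Fair forward: F* = S·e^(carry·T), with carry = (r + u) = 0.0504 + 0.0256 = 0.0760
F* = 8.516 · e^(0.0760 × 90/360) = 8.516 · e^0.019000 = 8.516 × 1.019182 = $8.6794
Market $8.929 > fair $8.6794: forward overpriced → cash-and-carry (buy spot, short the forward).
At maturity, profit = |F_mkt − F*| = |8.929 − 8.6794| = $0.250 per MMBtu

$0.250 per MMBtu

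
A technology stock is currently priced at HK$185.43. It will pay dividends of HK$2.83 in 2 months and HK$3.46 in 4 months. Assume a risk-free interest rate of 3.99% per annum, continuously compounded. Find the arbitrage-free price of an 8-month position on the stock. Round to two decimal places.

HK$184.04

PV(dividends) I = 2.83·e^(−0.0399·2/12) + 3.46·e^(−0.0399·4/12)
I = 2.8112 + 3.4143 = 6.2255
F = (S − I)·e^(rT) = (185.43 − 6.2255) · e^(0.0399·8/12)
= 179.2045 · e^0.026600 = 179.2045 × 1.026957 = HK$184.04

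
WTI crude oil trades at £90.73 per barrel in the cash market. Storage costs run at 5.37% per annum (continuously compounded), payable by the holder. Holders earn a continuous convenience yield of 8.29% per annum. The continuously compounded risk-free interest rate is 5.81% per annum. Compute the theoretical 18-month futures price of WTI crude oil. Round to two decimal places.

Net carry = r + u − y = 0.0581 + 0.0537 − 0.0829 = 0.0289
F = S·e^((r+u−y)T) = 90.73 · e^(0.0289 × 18/12) = 90.73 · e^0.043350
= 90.73 × 1.044303 = £94.75 per barrel

£94.75 per barrel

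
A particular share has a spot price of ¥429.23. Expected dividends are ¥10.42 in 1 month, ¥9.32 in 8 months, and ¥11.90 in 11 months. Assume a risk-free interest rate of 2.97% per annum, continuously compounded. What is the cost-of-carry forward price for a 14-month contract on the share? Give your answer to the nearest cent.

¥412.15

PV(dividends) I = 10.42·e^(−0.0297·1/12) + 9.32·e^(−0.0297·8/12) + 11.90·e^(−0.0297·11/12)
I = 10.3942 + 9.1373 + 11.5804 = 31.1119
F = (S − I)·e^(rT) = (429.23 − 31.1119) · e^(0.0297·14/12)
= 398.1181 · e^0.034650 = 398.1181 × 1.035257 = ¥412.15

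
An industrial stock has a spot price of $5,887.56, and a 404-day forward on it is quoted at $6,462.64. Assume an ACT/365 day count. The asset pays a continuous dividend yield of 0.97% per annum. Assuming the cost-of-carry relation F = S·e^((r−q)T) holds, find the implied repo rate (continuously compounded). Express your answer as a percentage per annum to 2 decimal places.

9.39%

From F = S·e^((r−q)T): (r − q) = ln(F/S)/T
ln(6462.64/5887.56) = ln(1.097677) = 0.093196
(r − q) = 0.093196 / (404/365) = 0.084199
r = ln(F/S)/T + q = 0.084199 + 0.0097 = 0.093899
r = 9.39%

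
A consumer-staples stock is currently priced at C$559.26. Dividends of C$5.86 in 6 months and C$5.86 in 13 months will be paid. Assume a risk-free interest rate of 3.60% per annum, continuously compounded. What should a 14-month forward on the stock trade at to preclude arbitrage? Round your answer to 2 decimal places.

PV(dividends) I = 5.86·e^(−0.0360·6/12) + 5.86·e^(−0.0360·13/12)
I = 5.7555 + 5.6359 = 11.3914
F = (S − I)·e^(rT) = (559.26 − 11.3914) · e^(0.0360·14/12)
= 547.8686 · e^0.042000 = 547.8686 × 1.042894 = C$571.37

C$571.37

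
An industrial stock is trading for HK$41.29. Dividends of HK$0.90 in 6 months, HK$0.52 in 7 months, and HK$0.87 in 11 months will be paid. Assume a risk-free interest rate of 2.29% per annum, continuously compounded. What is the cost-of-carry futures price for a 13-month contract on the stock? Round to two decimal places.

PV(dividends) I = 0.90·e^(−0.0229·6/12) + 0.52·e^(−0.0229·7/12) + 0.87·e^(−0.0229·11/12)
I = 0.8898 + 0.5131 + 0.8519 = 2.2548
F = (S − I)·e^(rT) = (41.29 − 2.2548) · e^(0.0229·13/12)
= 39.0352 · e^0.024808 = 39.0352 × 1.025118 = HK$40.02

HK$40.02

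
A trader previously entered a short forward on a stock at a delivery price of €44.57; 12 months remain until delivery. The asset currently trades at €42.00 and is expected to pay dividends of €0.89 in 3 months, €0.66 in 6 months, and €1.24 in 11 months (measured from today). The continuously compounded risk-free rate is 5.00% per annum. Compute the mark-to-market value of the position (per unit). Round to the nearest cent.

PV(remaining dividends) I = 0.89·e^(−0.0500·3/12) + 0.66·e^(−0.0500·6/12) + 1.24·e^(−0.0500·11/12) = 2.7071
Current forward F = (S − I)·e^(rT) = (42.00 − 2.7071)·e^(0.0500·12/12) = 39.2929 × 1.051271 = 41.3075
Value (long) = (F − K)·e^(−rT) = (41.3075 − 44.57) × 0.951229 = -3.1034
Short position value = −(long value) = €3.10

€3.10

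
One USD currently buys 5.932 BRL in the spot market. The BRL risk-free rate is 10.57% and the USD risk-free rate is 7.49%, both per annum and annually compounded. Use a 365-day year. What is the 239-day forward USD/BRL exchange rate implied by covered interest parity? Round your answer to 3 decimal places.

6.043

By covered interest parity, F = S · (1+r_BRL)^T / (1+r_USD)^T
= 5.932 × 1.068005 / 1.048430 = 5.932 × 1.018671
F = 6.043 BRL per USD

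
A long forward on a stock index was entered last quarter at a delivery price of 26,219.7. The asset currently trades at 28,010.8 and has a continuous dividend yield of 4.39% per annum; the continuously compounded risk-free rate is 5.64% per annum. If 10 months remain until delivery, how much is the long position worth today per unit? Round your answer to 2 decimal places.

Current fair forward for the remaining 10 months: F = S·e^((r − q)·T), (r − q) = 0.0564 − 0.0439 = 0.0125
F = 28010.8 · e^(0.0125 × 10/12) = 28010.8 × 1.01047111 = 28304.1042
Value of long forward = (F − K)·e^(−rT) = (28304.1042 − 26219.7) · e^(−0.0564·10/12)
= 2084.4042 × 0.95408740 = 1988.70

1988.70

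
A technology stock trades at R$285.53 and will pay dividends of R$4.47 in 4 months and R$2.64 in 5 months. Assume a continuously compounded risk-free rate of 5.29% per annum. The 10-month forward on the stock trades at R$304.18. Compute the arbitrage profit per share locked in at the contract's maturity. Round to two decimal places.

R$13.07 per share

PV(dividends) I = 4.47·e^(−0.0529·4/12) + 2.64·e^(−0.0529·5/12) = 6.9743
Fair forward F* = (S − I)·e^(rT) = (285.53 − 6.9743)·e^0.044083 = 278.5557 × 1.045069 = 291.1099
Market R$304.18 > fair 291.1099: forward overpriced → cash-and-carry (borrow at r, buy the stock and collect the dividends, short the forward).
Profit at T = |F_mkt − F*| = |304.18 − 291.1099| = R$13.07 per share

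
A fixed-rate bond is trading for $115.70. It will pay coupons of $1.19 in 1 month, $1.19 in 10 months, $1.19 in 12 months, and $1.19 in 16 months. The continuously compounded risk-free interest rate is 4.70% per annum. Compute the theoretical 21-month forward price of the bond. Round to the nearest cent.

$120.64

PV(coupons) I = 1.19·e^(−0.0470·1/12) + 1.19·e^(−0.0470·10/12) + 1.19·e^(−0.0470·12/12) + 1.19·e^(−0.0470·16/12)
I = 1.1853 + 1.1443 + 1.1354 + 1.1177 = 4.5827
F = (S − I)·e^(rT) = (115.70 − 4.5827) · e^(0.0470·21/12)
= 111.1173 · e^0.082250 = 111.1173 × 1.085727 = $120.64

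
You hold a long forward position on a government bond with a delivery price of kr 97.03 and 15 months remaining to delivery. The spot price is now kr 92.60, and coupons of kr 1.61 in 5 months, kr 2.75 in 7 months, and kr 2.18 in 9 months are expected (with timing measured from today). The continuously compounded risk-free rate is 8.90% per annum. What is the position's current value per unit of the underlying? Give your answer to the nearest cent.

-kr 0.42

PV(remaining coupons) I = 1.61·e^(−0.0890·5/12) + 2.75·e^(−0.0890·7/12) + 2.18·e^(−0.0890·9/12) = 6.2015
Current forward F = (S − I)·e^(rT) = (92.60 − 6.2015)·e^(0.0890·15/12) = 86.3985 × 1.117674 = 96.5654
Value (long) = (F − K)·e^(−rT) = (96.5654 − 97.03) × 0.894715 = -0.4157
Value = -kr 0.42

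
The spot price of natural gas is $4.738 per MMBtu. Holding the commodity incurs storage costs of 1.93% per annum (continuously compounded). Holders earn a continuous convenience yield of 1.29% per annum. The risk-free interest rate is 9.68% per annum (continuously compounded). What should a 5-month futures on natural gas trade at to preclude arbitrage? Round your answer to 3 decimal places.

$4.946 per MMBtu

Net carry = r + u − y = 0.0968 + 0.0193 − 0.0129 = 0.1032
F = S·e^((r+u−y)T) = 4.738 · e^(0.1032 × 5/12) = 4.738 · e^0.043000
= 4.738 × 1.043938 = $4.946 per MMBtu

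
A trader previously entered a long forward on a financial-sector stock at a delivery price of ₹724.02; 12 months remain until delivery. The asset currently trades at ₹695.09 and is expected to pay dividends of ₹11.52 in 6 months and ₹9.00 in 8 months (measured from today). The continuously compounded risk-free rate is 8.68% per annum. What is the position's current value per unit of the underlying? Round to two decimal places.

PV(remaining dividends) I = 11.52·e^(−0.0868·6/12) + 9.00·e^(−0.0868·8/12) = 19.5247
Current forward F = (S − I)·e^(rT) = (695.09 − 19.5247)·e^(0.0868·12/12) = 675.5653 × 1.090679 = 736.8249
Value (long) = (F − K)·e^(−rT) = (736.8249 − 724.02) × 0.916860 = 11.7403
Value = ₹11.74

₹11.74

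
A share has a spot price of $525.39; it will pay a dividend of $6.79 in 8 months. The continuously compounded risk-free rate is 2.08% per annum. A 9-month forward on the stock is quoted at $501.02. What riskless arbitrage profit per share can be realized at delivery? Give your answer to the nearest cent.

$25.83 per share

PV(dividends) I = 6.79·e^(−0.0208·8/12) = 6.6965
Fair forward F* = (S − I)·e^(rT) = (525.39 − 6.6965)·e^0.015600 = 518.6935 × 1.015722 = 526.8484
Market $501.02 < fair 526.8484: forward underpriced → reverse cash-and-carry (short the stock, invest proceeds at r, pay the dividends, go long the forward).
Profit at T = |F_mkt − F*| = |501.02 − 526.8484| = $25.83 per share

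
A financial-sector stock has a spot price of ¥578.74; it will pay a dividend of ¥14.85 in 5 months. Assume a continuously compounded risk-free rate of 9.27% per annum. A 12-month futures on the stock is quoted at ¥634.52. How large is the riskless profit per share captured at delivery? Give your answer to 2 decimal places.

PV(dividends) I = 14.85·e^(−0.0927·5/12) = 14.2874
Fair futures F* = (S − I)·e^(rT) = (578.74 − 14.2874)·e^0.092700 = 564.4526 × 1.097133 = 619.2796
Market ¥634.52 > fair 619.2796: forward overpriced → cash-and-carry (borrow at r, buy the stock and collect the dividends, short the forward).
Profit at T = |F_mkt − F*| = |634.52 − 619.2796| = ¥15.24 per share

¥15.24 per share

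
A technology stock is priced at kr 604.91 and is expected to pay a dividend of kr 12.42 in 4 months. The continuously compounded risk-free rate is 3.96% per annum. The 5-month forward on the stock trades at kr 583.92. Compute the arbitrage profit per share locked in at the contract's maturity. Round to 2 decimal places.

PV(dividends) I = 12.42·e^(−0.0396·4/12) = 12.2571
Fair forward F* = (S − I)·e^(rT) = (604.91 − 12.2571)·e^0.016500 = 592.6529 × 1.016637 = 602.5129
Market kr 583.92 < fair 602.5129: forward underpriced → reverse cash-and-carry (short the stock, invest proceeds at r, pay the dividends, go long the forward).
Profit at T = |F_mkt − F*| = |583.92 − 602.5129| = kr 18.59 per share

kr 18.59 per share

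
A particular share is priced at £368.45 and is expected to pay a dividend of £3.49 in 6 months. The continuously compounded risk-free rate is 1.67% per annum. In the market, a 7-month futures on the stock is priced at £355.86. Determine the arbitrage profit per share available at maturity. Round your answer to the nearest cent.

£12.70 per share

PV(dividends) I = 3.49·e^(−0.0167·6/12) = 3.4610
Fair futures F* = (S − I)·e^(rT) = (368.45 − 3.4610)·e^0.009742 = 364.9890 × 1.009790 = 368.5622
Market £355.86 < fair 368.5622: forward underpriced → reverse cash-and-carry (short the stock, invest proceeds at r, pay the dividends, go long the forward).
Profit at T = |F_mkt − F*| = |355.86 − 368.5622| = £12.70 per share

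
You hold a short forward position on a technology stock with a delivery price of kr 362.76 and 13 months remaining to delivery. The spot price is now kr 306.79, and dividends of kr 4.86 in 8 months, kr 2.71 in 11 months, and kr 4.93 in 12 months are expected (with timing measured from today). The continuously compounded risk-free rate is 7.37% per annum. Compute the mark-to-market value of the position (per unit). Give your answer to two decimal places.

PV(remaining dividends) I = 4.86·e^(−0.0737·8/12) + 2.71·e^(−0.0737·11/12) + 4.93·e^(−0.0737·12/12) = 11.7397
Current forward F = (S − I)·e^(rT) = (306.79 − 11.7397)·e^(0.0737·13/12) = 295.0503 × 1.083116 = 319.5737
Value (long) = (F − K)·e^(−rT) = (319.5737 − 362.76) × 0.923263 = -39.8723
Short position value = −(long value) = kr 39.87

kr 39.87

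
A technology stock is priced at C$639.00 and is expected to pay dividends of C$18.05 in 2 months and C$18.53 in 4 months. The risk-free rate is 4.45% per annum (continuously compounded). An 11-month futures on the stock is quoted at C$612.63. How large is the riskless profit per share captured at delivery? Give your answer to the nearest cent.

C$15.29 per share

PV(dividends) I = 18.05·e^(−0.0445·2/12) + 18.53·e^(−0.0445·4/12) = 36.1738
Fair futures F* = (S − I)·e^(rT) = (639.00 − 36.1738)·e^0.040792 = 602.8262 × 1.041635 = 627.9249
Market C$612.63 < fair 627.9249: forward underpriced → reverse cash-and-carry (short the stock, invest proceeds at r, pay the dividends, go long the forward).
Profit at T = |F_mkt − F*| = |612.63 − 627.9249| = C$15.29 per share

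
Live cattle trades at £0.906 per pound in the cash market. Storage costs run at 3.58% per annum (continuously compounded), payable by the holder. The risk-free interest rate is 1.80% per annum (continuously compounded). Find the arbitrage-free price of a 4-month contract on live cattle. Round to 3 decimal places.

£0.922 per pound

Net carry = r + u − y = 0.0180 + 0.0358 − 0.0000 = 0.0538
F = S·e^((r+u−y)T) = 0.906 · e^(0.0538 × 4/12) = 0.906 · e^0.017933
= 0.906 × 1.018095 = £0.922 per pound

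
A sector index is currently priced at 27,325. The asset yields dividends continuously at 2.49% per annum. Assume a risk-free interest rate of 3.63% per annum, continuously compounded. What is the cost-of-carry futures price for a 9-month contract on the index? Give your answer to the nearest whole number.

27,560

F = S·e^((r − q)T) = 27325 · e^((0.0363 − 0.0249) × 9/12)
= 27325 · e^0.008550 = 27325 × 1.008587
F = 27,560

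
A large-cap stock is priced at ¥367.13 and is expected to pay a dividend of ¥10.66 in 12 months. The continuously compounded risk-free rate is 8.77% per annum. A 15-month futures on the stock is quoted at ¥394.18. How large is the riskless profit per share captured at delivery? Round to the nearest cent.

¥4.59 per share

PV(dividends) I = 10.66·e^(−0.0877·12/12) = 9.7649
Fair futures F* = (S − I)·e^(rT) = (367.13 − 9.7649)·e^0.109625 = 357.3651 × 1.115860 = 398.7694
Market ¥394.18 < fair 398.7694: forward underpriced → reverse cash-and-carry (short the stock, invest proceeds at r, pay the dividends, go long the forward).
Profit at T = |F_mkt − F*| = |394.18 − 398.7694| = ¥4.59 per share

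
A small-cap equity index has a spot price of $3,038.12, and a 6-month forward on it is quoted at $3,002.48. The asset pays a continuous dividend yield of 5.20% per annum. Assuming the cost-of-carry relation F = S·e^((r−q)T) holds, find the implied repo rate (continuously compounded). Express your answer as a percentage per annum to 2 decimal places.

From F = S·e^((r−q)T): (r − q) = ln(F/S)/T
ln(3002.48/3038.12) = ln(0.988269) = -0.011800
(r − q) = -0.011800 / (6/12) = -0.023600
r = ln(F/S)/T + q = -0.023600 + 0.0520 = 0.028400
r = 2.84%

2.84%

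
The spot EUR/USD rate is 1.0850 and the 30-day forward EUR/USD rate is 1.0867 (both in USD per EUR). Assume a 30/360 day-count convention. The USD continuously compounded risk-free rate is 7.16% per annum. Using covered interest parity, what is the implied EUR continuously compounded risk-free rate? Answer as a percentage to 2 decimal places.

F = S·e^((r_USD − r_EUR)T) ⇒ r_EUR = r_USD − ln(F/S)/T
ln(1.0867/1.0850) = 0.001566; /(30/360) = 0.018792
r_EUR = 0.0716 − 0.018792 = 0.052808
r_EUR = 5.28%

5.28%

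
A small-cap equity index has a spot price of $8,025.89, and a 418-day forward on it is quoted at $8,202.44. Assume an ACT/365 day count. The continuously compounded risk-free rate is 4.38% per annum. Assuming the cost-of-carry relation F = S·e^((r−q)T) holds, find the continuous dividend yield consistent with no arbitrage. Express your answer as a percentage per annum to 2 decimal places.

From F = S·e^((r−q)T): (r − q) = ln(F/S)/T
ln(8202.44/8025.89) = ln(1.021998) = 0.021760
(r − q) = 0.021760 / (418/365) = 0.019001
q = r − ln(F/S)/T = 0.0438 − 0.019001 = 0.024799
q = 2.48%

2.48%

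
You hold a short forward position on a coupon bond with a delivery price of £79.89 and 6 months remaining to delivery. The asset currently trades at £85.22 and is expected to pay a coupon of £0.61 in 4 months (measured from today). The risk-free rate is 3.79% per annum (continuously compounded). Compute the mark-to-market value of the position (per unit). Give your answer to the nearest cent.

PV(remaining coupons) I = 0.61·e^(−0.0379·4/12) = 0.6023
Current forward F = (S − I)·e^(rT) = (85.22 − 0.6023)·e^(0.0379·6/12) = 84.6177 × 1.019131 = 86.2365
Value (long) = (F − K)·e^(−rT) = (86.2365 − 79.89) × 0.981228 = 6.2274
Short position value = −(long value) = -£6.23

-£6.23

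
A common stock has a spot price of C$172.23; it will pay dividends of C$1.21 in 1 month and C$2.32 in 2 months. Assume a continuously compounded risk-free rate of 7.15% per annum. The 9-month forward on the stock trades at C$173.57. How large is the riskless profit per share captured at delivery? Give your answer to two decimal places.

PV(dividends) I = 1.21·e^(−0.0715·1/12) + 2.32·e^(−0.0715·2/12) = 3.4953
Fair forward F* = (S − I)·e^(rT) = (172.23 − 3.4953)·e^0.053625 = 168.7347 × 1.055089 = 178.0301
Market C$173.57 < fair 178.0301: forward underpriced → reverse cash-and-carry (short the stock, invest proceeds at r, pay the dividends, go long the forward).
Profit at T = |F_mkt − F*| = |173.57 − 178.0301| = C$4.46 per share

C$4.46 per share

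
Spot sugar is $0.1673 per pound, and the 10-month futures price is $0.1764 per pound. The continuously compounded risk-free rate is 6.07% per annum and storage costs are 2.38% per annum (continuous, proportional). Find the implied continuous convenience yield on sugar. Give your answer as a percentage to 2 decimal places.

2.09%

F = S·e^((r+u−y)T) ⇒ (r+u−y) = ln(F/S)/T
ln(0.1764/0.1673) = 0.052966; /T ⇒ 0.063559
y = r + u − ln(F/S)/T = 0.0607 + 0.0238 − 0.063559 = 0.020941
y = 2.09%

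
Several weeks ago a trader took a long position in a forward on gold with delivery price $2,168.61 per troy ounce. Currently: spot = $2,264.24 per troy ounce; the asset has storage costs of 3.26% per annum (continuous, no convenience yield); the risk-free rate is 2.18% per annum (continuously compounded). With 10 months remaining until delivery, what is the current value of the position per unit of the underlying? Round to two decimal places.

Current fair forward for the remaining 10 months: F = S·e^((r + u)·T), (r + u) = 0.0218 + 0.0326 = 0.0544
F = 2264.24 · e^(0.0544 × 10/12) = 2264.24 × 1.04637659 = 2369.2477
Value of long forward = (F − K)·e^(−rT) = (2369.2477 − 2168.61) · e^(−0.0218·10/12)
= 200.6377 × 0.98199735 = 197.03

$197.03 per troy ounce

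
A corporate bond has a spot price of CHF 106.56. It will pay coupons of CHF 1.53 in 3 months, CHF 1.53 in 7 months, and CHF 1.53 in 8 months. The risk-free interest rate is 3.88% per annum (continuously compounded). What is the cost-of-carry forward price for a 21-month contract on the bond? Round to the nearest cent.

PV(coupons) I = 1.53·e^(−0.0388·3/12) + 1.53·e^(−0.0388·7/12) + 1.53·e^(−0.0388·8/12)
I = 1.5152 + 1.4958 + 1.4909 = 4.5019
F = (S − I)·e^(rT) = (106.56 − 4.5019) · e^(0.0388·21/12)
= 102.0581 · e^0.067900 = 102.0581 × 1.070258 = CHF 109.23

CHF 109.23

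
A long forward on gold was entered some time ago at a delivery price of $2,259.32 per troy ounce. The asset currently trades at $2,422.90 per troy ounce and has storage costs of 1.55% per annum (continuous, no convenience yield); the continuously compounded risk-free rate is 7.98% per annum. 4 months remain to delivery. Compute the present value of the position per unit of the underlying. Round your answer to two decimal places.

Current fair forward for the remaining 4 months: F = S·e^((r + u)·T), (r + u) = 0.0798 + 0.0155 = 0.0953
F = 2422.90 · e^(0.0953 × 4/12) = 2422.90 × 1.03227661 = 2501.1030
Value of long forward = (F − K)·e^(−rT) = (2501.1030 − 2259.32) · e^(−0.0798·4/12)
= 241.7830 × 0.97375066 = 235.44

$235.44 per troy ounce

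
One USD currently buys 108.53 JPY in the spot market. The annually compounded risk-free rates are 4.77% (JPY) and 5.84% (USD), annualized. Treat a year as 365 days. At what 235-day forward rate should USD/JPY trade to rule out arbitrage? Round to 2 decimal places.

By covered interest parity, F = S · (1+r_JPY)^T / (1+r_USD)^T
= 108.53 × 1.030456 / 1.037219 = 108.53 × 0.993480
F = 107.82 JPY per USD

107.82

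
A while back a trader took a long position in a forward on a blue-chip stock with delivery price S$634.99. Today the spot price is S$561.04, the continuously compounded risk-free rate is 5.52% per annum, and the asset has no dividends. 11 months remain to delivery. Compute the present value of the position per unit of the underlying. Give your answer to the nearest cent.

-S$42.62

Current fair forward for the remaining 11 months: F = S·e^(r·T), r = 0.0552
F = 561.04 · e^(0.0552 × 11/12) = 561.04 × 1.051902 = 590.1591
Value of long forward = (F − K)·e^(−rT) = (590.1591 − 634.99) · e^(−0.0552·11/12)
= -44.8309 × 0.950659 = -42.62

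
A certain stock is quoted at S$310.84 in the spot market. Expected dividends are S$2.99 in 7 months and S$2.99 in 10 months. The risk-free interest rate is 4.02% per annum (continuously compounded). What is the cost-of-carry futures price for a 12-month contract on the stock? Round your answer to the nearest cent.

PV(dividends) I = 2.99·e^(−0.0402·7/12) + 2.99·e^(−0.0402·10/12)
I = 2.9207 + 2.8915 = 5.8122
F = (S − I)·e^(rT) = (310.84 − 5.8122) · e^(0.0402·12/12)
= 305.0278 · e^0.040200 = 305.0278 × 1.041019 = S$317.54

S$317.54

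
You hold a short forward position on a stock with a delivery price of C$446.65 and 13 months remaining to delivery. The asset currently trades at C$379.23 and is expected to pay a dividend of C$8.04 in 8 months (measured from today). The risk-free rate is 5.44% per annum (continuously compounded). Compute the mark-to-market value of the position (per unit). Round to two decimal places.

PV(remaining dividends) I = 8.04·e^(−0.0544·8/12) = 7.7536
Current forward F = (S − I)·e^(rT) = (379.23 − 7.7536)·e^(0.0544·13/12) = 371.4764 × 1.060705 = 394.0269
Value (long) = (F − K)·e^(−rT) = (394.0269 − 446.65) × 0.942770 = -49.6115
Short position value = −(long value) = C$49.61

C$49.61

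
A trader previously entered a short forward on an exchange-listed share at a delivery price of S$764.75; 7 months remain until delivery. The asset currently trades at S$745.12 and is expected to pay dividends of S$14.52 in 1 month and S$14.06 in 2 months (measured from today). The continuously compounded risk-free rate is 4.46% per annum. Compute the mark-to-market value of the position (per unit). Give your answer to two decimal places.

PV(remaining dividends) I = 14.52·e^(−0.0446·1/12) + 14.06·e^(−0.0446·2/12) = 28.4220
Current forward F = (S − I)·e^(rT) = (745.12 − 28.4220)·e^(0.0446·7/12) = 716.6980 × 1.026358 = 735.5887
Value (long) = (F − K)·e^(−rT) = (735.5887 − 764.75) × 0.974319 = -28.4124
Short position value = −(long value) = S$28.41

S$28.41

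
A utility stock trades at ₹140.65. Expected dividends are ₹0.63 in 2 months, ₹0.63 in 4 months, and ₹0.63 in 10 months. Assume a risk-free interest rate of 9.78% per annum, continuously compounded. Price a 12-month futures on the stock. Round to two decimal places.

₹153.10

PV(dividends) I = 0.63·e^(−0.0978·2/12) + 0.63·e^(−0.0978·4/12) + 0.63·e^(−0.0978·10/12)
I = 0.6198 + 0.6098 + 0.5807 = 1.8103
F = (S − I)·e^(rT) = (140.65 − 1.8103) · e^(0.0978·12/12)
= 138.8397 · e^0.097800 = 138.8397 × 1.102742 = ₹153.10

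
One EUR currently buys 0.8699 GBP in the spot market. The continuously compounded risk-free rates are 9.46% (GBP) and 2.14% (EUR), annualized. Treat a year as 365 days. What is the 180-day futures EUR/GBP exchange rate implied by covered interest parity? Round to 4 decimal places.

F = S·e^((r_GBP − r_EUR)T) = 0.8699 · e^((0.0946 − 0.0214) × 180/365)
= 0.8699 · e^0.036099 = 0.8699 × 1.036758
F = 0.9019 GBP per EUR

0.9019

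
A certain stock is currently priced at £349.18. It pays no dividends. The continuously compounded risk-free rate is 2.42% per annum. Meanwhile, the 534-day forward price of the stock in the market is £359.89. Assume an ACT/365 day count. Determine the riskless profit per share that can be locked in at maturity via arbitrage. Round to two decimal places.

£1.87 per share

Fair forward: F* = S·e^(carry·T), with carry = r = 0.0242
F* = 349.18 · e^(0.0242 × 534/365) = 349.18 · e^0.035405 = 349.18 × 1.036039 = £361.7641
Market £359.89 < fair £361.7641: forward underpriced → reverse cash-and-carry (short spot, go long the forward).
At maturity, profit = |F_mkt − F*| = |359.89 − 361.7641| = £1.87 per share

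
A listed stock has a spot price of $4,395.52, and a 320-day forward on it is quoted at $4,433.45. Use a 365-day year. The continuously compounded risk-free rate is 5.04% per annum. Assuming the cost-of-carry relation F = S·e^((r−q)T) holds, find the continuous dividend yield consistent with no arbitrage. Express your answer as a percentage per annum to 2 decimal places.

4.06%

From F = S·e^((r−q)T): (r − q) = ln(F/S)/T
ln(4433.45/4395.52) = ln(1.008629) = 0.008592
(r − q) = 0.008592 / (320/365) = 0.009800
q = r − ln(F/S)/T = 0.0504 − 0.009800 = 0.040600
q = 4.06%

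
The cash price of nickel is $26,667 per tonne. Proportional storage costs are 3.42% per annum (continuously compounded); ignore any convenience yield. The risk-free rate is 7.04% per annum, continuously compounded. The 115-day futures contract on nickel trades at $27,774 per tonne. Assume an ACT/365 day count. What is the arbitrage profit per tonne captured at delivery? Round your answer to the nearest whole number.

Fair futures: F* = S·e^(carry·T), with carry = (r + u) = 0.0704 + 0.0342 = 0.1046
F* = 26667 · e^(0.1046 × 115/365) = 26667 · e^0.032956 = 26667 × 1.033505 = $27560.4778
Market $27774 > fair $27560.4778: forward overpriced → cash-and-carry (buy spot, short the forward).
At maturity, profit = |F_mkt − F*| = |27774 − 27560.4778| = $214 per tonne

$214 per tonne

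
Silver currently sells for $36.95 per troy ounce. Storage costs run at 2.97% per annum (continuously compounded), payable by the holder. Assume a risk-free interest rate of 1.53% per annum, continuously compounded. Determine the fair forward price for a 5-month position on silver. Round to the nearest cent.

$37.65 per troy ounce

Net carry = r + u − y = 0.0153 + 0.0297 − 0.0000 = 0.0450
F = S·e^((r+u−y)T) = 36.95 · e^(0.0450 × 5/12) = 36.95 · e^0.018750
= 36.95 × 1.018927 = $37.65 per troy ounce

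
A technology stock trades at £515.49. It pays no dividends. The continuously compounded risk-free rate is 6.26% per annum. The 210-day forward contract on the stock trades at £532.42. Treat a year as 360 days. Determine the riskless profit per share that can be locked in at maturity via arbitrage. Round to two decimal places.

£2.24 per share

Fair forward: F* = S·e^(carry·T), with carry = r = 0.0626
F* = 515.49 · e^(0.0626 × 210/360) = 515.49 · e^0.036517 = 515.49 × 1.037192 = £534.6621
Market £532.42 < fair £534.6621: forward underpriced → reverse cash-and-carry (short spot, go long the forward).
At maturity, profit = |F_mkt − F*| = |532.42 − 534.6621| = £2.24 per share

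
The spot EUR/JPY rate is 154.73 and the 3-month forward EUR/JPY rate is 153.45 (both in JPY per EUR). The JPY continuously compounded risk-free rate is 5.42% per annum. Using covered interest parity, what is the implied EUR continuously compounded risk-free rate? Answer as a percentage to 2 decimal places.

F = S·e^((r_JPY − r_EUR)T) ⇒ r_EUR = r_JPY − ln(F/S)/T
ln(153.45/154.73) = -0.008307; /(3/12) = -0.033228
r_EUR = 0.0542 + 0.033228 = 0.087428
r_EUR = 8.74%

8.74%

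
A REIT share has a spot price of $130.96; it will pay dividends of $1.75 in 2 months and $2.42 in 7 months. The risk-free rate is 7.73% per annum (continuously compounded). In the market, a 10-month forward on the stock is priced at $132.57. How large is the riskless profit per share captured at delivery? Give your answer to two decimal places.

PV(dividends) I = 1.75·e^(−0.0773·2/12) + 2.42·e^(−0.0773·7/12) = 4.0409
Fair forward F* = (S − I)·e^(rT) = (130.96 − 4.0409)·e^0.064417 = 126.9191 × 1.066537 = 135.3639
Market $132.57 < fair 135.3639: forward underpriced → reverse cash-and-carry (short the stock, invest proceeds at r, pay the dividends, go long the forward).
Profit at T = |F_mkt − F*| = |132.57 − 135.3639| = $2.79 per share

$2.79 per share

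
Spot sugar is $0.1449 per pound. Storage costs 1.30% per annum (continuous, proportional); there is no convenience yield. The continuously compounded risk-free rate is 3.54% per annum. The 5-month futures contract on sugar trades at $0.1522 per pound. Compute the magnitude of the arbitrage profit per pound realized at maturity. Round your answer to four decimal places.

$0.0043 per pound

Fair futures: F* = S·e^(carry·T), with carry = (r + u) = 0.0354 + 0.0130 = 0.0484
F* = 0.1449 · e^(0.0484 × 5/12) = 0.1449 · e^0.020167 = 0.1449 × 1.020372 = $0.1479
Market $0.1522 > fair $0.1479: forward overpriced → cash-and-carry (buy spot, short the forward).
At maturity, profit = |F_mkt − F*| = |0.1522 − 0.1479| = $0.0043 per pound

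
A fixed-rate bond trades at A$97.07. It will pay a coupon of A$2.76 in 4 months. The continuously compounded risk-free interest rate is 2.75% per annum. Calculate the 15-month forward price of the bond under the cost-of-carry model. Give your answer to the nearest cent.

PV(coupons) I = 2.76·e^(−0.0275·4/12)
I = 2.7348
F = (S − I)·e^(rT) = (97.07 − 2.7348) · e^(0.0275·15/12)
= 94.3352 · e^0.034375 = 94.3352 × 1.034973 = A$97.63

A$97.63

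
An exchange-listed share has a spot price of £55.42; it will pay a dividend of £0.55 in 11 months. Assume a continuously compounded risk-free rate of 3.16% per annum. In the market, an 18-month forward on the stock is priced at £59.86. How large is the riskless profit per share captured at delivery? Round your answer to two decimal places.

PV(dividends) I = 0.55·e^(−0.0316·11/12) = 0.5343
Fair forward F* = (S − I)·e^(rT) = (55.42 − 0.5343)·e^0.047400 = 54.8857 × 1.048541 = 57.5499
Market £59.86 > fair 57.5499: forward overpriced → cash-and-carry (borrow at r, buy the stock and collect the dividends, short the forward).
Profit at T = |F_mkt − F*| = |59.86 − 57.5499| = £2.31 per share

£2.31 per share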